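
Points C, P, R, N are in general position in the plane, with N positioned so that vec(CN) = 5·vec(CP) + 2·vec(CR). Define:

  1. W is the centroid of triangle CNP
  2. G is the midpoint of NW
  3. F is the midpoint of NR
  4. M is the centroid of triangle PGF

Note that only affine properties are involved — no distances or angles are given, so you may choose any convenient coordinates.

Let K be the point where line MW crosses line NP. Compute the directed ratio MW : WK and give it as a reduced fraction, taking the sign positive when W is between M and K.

Set C = (0, 0), P = (1, 0), R = (0, 1), N = (5, 2); any affine frame gives the same invariant.
1. W is the centroid of triangle CNP ⇒ W = (2, 2/3)
2. G is the midpoint of NW ⇒ G = (7/2, 4/3)
3. F is the midpoint of NR ⇒ F = (5/2, 3/2)
4. M is the centroid of triangle PGF ⇒ M = (7/3, 17/18)
line MW meets NP at K = (3/2, 1/4)
W = M + t·(K−M) with t = 2/5, so MW:WK = 2/5:3/5

MW:WK = 2/3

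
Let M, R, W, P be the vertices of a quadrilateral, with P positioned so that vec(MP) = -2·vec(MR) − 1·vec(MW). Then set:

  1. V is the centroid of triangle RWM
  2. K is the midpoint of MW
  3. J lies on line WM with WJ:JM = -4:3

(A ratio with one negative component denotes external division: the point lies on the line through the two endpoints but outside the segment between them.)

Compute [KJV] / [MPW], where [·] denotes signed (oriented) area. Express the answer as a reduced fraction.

[KJV]:[MPW] = -7/12

Assign M = (0, 0), R = (1, 0), W = (0, 1), P = (-2, -1) — the answer is frame-independent, so this choice is without loss of generality.
1. V is the centroid of triangle RWM ⇒ V = (1/3, 1/3)
2. K is the midpoint of MW ⇒ K = (0, 1/2)
3. J lies on line WM with WJ:JM = -4:3 ⇒ J = (0, -3)
2·[KJV] = 7/6, 2·[MPW] = -2
[KJV]:[MPW] = 7/6:-2 = -7/12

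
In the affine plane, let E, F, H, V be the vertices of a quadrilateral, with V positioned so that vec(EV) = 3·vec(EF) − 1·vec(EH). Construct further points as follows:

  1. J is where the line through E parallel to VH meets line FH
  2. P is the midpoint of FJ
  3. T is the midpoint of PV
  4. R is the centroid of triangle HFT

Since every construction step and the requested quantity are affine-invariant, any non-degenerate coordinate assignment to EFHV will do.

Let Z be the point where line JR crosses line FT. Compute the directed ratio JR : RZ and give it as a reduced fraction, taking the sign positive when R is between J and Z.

JR:RZ = -7

Set E = (0, 0), F = (1, 0), H = (0, 1), V = (3, -1); any affine frame gives the same invariant.
1. J is where the line through E parallel to VH meets line FH ⇒ J = (3, -2)
2. P is the midpoint of FJ ⇒ P = (2, -1)
3. T is the midpoint of PV ⇒ T = (5/2, -1)
4. R is the centroid of triangle HFT ⇒ R = (7/6, 0)
line JR meets FT at Z = (10/7, -2/7)
R = J + t·(Z−J) with t = 7/6, so JR:RZ = 7/6:-1/6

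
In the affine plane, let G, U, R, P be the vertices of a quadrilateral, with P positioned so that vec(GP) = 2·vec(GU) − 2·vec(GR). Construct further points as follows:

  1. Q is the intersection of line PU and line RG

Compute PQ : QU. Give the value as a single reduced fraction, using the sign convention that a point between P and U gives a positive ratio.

PQ:QU = -2

Assign G = (0, 0), U = (1, 0), R = (0, 1), P = (2, -2) — the answer is frame-independent, so this choice is without loss of generality.
1. Q is the intersection of line PU and line RG ⇒ Q = (0, 2)
Q = P + t·(U−P) with t = 2, so PQ:QU = t:(1−t) = 2:-1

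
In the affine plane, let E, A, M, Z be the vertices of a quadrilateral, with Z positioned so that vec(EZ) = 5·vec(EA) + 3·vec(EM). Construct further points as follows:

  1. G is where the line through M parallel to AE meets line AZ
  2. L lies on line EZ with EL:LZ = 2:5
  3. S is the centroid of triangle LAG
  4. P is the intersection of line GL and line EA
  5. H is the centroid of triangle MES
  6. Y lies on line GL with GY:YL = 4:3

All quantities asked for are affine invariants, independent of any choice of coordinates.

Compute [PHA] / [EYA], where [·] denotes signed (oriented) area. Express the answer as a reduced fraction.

Choose coordinates E = (0, 0), A = (1, 0), M = (0, 1), Z = (5, 3).
1. G is where the line through M parallel to AE meets line AZ ⇒ G = (7/3, 1)
2. L lies on line EZ with EL:LZ = 2:5 ⇒ L = (10/7, 6/7)
3. S is the centroid of triangle LAG ⇒ S = (100/63, 13/21)
4. P is the intersection of line GL and line EA ⇒ P = (-4, 0)
5. H is the centroid of triangle MES ⇒ H = (100/189, 34/63)
6. Y lies on line GL with GY:YL = 4:3 ⇒ Y = (89/49, 45/49)
2·[PHA] = -170/63, 2·[EYA] = -45/49
[PHA]:[EYA] = -170/63:-45/49 = 238/81

[PHA]:[EYA] = 238/81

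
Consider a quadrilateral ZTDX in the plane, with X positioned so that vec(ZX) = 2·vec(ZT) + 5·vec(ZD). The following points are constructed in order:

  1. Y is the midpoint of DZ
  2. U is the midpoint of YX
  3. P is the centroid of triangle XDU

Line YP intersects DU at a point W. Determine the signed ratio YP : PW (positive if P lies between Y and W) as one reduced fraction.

Work in coordinates with Z = (0, 0), T = (1, 0), D = (0, 1), X = (2, 5).
1. Y is the midpoint of DZ ⇒ Y = (0, 1/2)
2. U is the midpoint of YX ⇒ U = (1, 11/4)
3. P is the centroid of triangle XDU ⇒ P = (1, 35/12)
line YP meets DU at W = (3/4, 37/16)
P = Y + t·(W−Y) with t = 4/3, so YP:PW = 4/3:-1/3

YP:PW = -4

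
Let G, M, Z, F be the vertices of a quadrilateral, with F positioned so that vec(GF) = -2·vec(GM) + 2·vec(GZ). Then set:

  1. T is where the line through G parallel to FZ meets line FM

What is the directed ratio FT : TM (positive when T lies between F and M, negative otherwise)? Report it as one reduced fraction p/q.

Work in coordinates with G = (0, 0), M = (1, 0), Z = (0, 1), F = (-2, 2).
1. T is where the line through G parallel to FZ meets line FM ⇒ T = (4, -2)
T = F + t·(M−F) with t = 2, so FT:TM = t:(1−t) = 2:-1

FT:TM = -2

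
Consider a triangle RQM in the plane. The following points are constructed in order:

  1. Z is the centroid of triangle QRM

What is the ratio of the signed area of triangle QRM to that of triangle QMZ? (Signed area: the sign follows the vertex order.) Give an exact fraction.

Assign R = (0, 0), Q = (1, 0), M = (0, 1) — the answer is frame-independent, so this choice is without loss of generality.
1. Z is the centroid of triangle QRM ⇒ Z = (1/3, 1/3)
2·[QRM] = -1, 2·[QMZ] = 1/3
[QRM]:[QMZ] = -1:1/3 = -3

[QRM]:[QMZ] = -3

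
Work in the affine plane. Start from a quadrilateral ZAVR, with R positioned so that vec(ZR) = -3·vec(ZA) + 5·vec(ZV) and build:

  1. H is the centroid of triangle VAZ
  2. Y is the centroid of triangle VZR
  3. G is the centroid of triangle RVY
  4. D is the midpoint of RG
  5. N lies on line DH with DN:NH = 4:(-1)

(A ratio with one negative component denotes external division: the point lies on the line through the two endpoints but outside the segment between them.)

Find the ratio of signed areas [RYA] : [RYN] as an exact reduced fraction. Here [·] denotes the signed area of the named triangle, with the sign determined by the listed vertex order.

Work in coordinates with Z = (0, 0), A = (1, 0), V = (0, 1), R = (-3, 5).
1. H is the centroid of triangle VAZ ⇒ H = (1/3, 1/3)
2. Y is the centroid of triangle VZR ⇒ Y = (-1, 2)
3. G is the centroid of triangle RVY ⇒ G = (-4/3, 8/3)
4. D is the midpoint of RG ⇒ D = (-13/6, 23/6)
5. N lies on line DH with DN:NH = 4:(-1) ⇒ N = (7/6, -5/6)
2·[RYA] = 2, 2·[RYN] = 5/6
[RYA]:[RYN] = 2:5/6 = 12/5

[RYA]:[RYN] = 12/5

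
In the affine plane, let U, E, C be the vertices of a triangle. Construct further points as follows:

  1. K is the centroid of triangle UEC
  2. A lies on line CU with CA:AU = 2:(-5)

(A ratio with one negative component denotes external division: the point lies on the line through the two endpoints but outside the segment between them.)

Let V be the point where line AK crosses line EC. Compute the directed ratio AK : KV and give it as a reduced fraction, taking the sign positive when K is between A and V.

AK:KV = -3

Work in coordinates with U = (0, 0), E = (1, 0), C = (0, 1).
1. K is the centroid of triangle UEC ⇒ K = (1/3, 1/3)
2. A lies on line CU with CA:AU = 2:(-5) ⇒ A = (0, 5/3)
line AK meets EC at V = (2/9, 7/9)
K = A + t·(V−A) with t = 3/2, so AK:KV = 3/2:-1/2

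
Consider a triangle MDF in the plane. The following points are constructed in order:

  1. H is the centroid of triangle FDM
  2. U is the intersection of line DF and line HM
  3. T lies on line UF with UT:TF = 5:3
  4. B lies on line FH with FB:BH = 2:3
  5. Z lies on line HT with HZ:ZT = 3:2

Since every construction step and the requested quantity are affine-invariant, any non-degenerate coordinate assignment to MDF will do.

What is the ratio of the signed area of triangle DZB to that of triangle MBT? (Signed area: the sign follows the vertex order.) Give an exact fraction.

Choose coordinates M = (0, 0), D = (1, 0), F = (0, 1).
1. H is the centroid of triangle FDM ⇒ H = (1/3, 1/3)
2. U is the intersection of line DF and line HM ⇒ U = (1/2, 1/2)
3. T lies on line UF with UT:TF = 5:3 ⇒ T = (3/16, 13/16)
4. B lies on line FH with FB:BH = 2:3 ⇒ B = (2/15, 11/15)
5. Z lies on line HT with HZ:ZT = 3:2 ⇒ Z = (59/240, 149/240)
2·[DZB] = -3/200, 2·[MBT] = -7/240
[DZB]:[MBT] = -3/200:-7/240 = 18/35

[DZB]:[MBT] = 18/35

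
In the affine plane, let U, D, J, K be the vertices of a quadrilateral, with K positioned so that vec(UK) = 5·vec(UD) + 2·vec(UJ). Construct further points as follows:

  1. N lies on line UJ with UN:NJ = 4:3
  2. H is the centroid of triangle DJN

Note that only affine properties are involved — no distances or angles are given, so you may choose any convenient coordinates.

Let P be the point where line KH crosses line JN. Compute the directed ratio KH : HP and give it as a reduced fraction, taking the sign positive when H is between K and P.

KH:HP = 14

Choose coordinates U = (0, 0), D = (1, 0), J = (0, 1), K = (5, 2).
1. N lies on line UJ with UN:NJ = 4:3 ⇒ N = (0, 4/7)
2. H is the centroid of triangle DJN ⇒ H = (1/3, 11/21)
line KH meets JN at P = (0, 41/98)
H = K + t·(P−K) with t = 14/15, so KH:HP = 14/15:1/15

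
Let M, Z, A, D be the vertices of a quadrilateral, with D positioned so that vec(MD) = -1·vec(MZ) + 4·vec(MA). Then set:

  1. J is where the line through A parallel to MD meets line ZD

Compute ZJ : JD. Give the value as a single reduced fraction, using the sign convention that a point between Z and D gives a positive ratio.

Choose coordinates M = (0, 0), Z = (1, 0), A = (0, 1), D = (-1, 4).
1. J is where the line through A parallel to MD meets line ZD ⇒ J = (-1/2, 3)
J = Z + t·(D−Z) with t = 3/4, so ZJ:JD = t:(1−t) = 3/4:1/4

ZJ:JD = 3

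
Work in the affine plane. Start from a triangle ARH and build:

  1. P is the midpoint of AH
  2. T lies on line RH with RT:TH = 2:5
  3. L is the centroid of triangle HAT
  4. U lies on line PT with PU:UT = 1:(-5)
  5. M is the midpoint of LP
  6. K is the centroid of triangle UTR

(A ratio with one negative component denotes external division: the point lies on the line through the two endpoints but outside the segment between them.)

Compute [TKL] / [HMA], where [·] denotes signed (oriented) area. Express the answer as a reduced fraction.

[TKL]:[HMA] = 4/15

Assign A = (0, 0), R = (1, 0), H = (0, 1) — the answer is frame-independent, so this choice is without loss of generality.
1. P is the midpoint of AH ⇒ P = (0, 1/2)
2. T lies on line RH with RT:TH = 2:5 ⇒ T = (5/7, 2/7)
3. L is the centroid of triangle HAT ⇒ L = (5/21, 3/7)
4. U lies on line PT with PU:UT = 1:(-5) ⇒ U = (-5/28, 31/56)
5. M is the midpoint of LP ⇒ M = (5/42, 13/28)
6. K is the centroid of triangle UTR ⇒ K = (43/84, 47/168)
2·[TKL] = -2/63, 2·[HMA] = -5/42
[TKL]:[HMA] = -2/63:-5/42 = 4/15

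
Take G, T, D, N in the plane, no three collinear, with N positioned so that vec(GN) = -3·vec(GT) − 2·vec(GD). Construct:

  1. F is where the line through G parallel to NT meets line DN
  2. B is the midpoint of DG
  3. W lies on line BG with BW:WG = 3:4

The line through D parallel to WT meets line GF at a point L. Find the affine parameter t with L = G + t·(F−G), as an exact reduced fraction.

t = -7/11

Assign G = (0, 0), T = (1, 0), D = (0, 1), N = (-3, -2) — the answer is frame-independent, so this choice is without loss of generality.
1. F is where the line through G parallel to NT meets line DN ⇒ F = (-2, -1)
2. B is the midpoint of DG ⇒ B = (0, 1/2)
3. W lies on line BG with BW:WG = 3:4 ⇒ W = (0, 2/7)
through D parallel to WT: direction (1, -2/7); meets GF at L = (14/11, 7/11)
L = G + t·(F−G) with t = -7/11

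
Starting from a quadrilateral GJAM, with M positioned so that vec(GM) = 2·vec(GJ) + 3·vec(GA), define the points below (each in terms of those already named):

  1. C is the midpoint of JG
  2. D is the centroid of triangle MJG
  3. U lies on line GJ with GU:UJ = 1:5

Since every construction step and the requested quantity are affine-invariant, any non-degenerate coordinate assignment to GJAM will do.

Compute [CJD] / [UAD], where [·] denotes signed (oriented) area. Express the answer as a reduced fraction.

Choose coordinates G = (0, 0), J = (1, 0), A = (0, 1), M = (2, 3).
1. C is the midpoint of JG ⇒ C = (1/2, 0)
2. D is the centroid of triangle MJG ⇒ D = (1, 1)
3. U lies on line GJ with GU:UJ = 1:5 ⇒ U = (1/6, 0)
2·[CJD] = 1/2, 2·[UAD] = -1
[CJD]:[UAD] = 1/2:-1 = -1/2

[CJD]:[UAD] = -1/2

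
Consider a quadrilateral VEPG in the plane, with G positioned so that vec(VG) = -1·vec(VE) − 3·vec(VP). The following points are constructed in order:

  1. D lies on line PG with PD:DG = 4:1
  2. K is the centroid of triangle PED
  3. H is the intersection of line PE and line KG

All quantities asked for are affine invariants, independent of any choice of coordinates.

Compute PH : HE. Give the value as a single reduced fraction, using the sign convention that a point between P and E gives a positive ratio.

Assign V = (0, 0), E = (1, 0), P = (0, 1), G = (-1, -3) — the answer is frame-independent, so this choice is without loss of generality.
1. D lies on line PG with PD:DG = 4:1 ⇒ D = (-4/5, -11/5)
2. K is the centroid of triangle PED ⇒ K = (1/15, -2/5)
3. H is the intersection of line PE and line KG ⇒ H = (5/11, 6/11)
H = P + t·(E−P) with t = 5/11, so PH:HE = t:(1−t) = 5/11:6/11

PH:HE = 5/6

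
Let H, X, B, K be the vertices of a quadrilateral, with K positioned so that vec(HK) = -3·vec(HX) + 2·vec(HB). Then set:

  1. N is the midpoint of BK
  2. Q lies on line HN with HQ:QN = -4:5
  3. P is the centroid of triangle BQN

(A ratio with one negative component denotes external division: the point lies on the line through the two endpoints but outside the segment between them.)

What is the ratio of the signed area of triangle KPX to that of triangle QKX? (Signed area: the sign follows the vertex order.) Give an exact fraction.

[KPX]:[QKX] = -11/42

Choose coordinates H = (0, 0), X = (1, 0), B = (0, 1), K = (-3, 2).
1. N is the midpoint of BK ⇒ N = (-3/2, 3/2)
2. Q lies on line HN with HQ:QN = -4:5 ⇒ Q = (6, -6)
3. P is the centroid of triangle BQN ⇒ P = (3/2, -7/6)
2·[KPX] = 11/3, 2·[QKX] = -14
[KPX]:[QKX] = 11/3:-14 = -11/42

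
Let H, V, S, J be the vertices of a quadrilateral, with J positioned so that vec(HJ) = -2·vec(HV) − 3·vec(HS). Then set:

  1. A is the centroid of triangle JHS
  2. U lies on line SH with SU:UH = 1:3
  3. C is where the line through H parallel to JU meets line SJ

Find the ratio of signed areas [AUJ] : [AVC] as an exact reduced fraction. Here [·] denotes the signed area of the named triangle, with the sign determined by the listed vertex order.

[AUJ]:[AVC] = -1/57

Assign H = (0, 0), V = (1, 0), S = (0, 1), J = (-2, -3) — the answer is frame-independent, so this choice is without loss of generality.
1. A is the centroid of triangle JHS ⇒ A = (-2/3, -2/3)
2. U lies on line SH with SU:UH = 1:3 ⇒ U = (0, 3/4)
3. C is where the line through H parallel to JU meets line SJ ⇒ C = (-8, -15)
2·[AUJ] = 1/3, 2·[AVC] = -19
[AUJ]:[AVC] = 1/3:-19 = -1/57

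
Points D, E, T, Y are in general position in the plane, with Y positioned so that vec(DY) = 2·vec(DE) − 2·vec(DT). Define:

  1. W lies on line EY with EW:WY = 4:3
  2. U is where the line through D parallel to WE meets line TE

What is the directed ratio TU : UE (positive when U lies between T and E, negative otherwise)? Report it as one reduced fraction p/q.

TU:UE = -1/2

Set D = (0, 0), E = (1, 0), T = (0, 1), Y = (2, -2); any affine frame gives the same invariant.
1. W lies on line EY with EW:WY = 4:3 ⇒ W = (11/7, -8/7)
2. U is where the line through D parallel to WE meets line TE ⇒ U = (-1, 2)
U = T + t·(E−T) with t = -1, so TU:UE = t:(1−t) = -1:2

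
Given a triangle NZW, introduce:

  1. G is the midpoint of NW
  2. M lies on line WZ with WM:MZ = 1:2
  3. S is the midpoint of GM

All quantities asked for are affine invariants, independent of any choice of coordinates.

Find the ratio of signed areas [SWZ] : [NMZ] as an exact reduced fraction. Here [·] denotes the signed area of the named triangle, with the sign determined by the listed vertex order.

Assign N = (0, 0), Z = (1, 0), W = (0, 1) — the answer is frame-independent, so this choice is without loss of generality.
1. G is the midpoint of NW ⇒ G = (0, 1/2)
2. M lies on line WZ with WM:MZ = 1:2 ⇒ M = (1/3, 2/3)
3. S is the midpoint of GM ⇒ S = (1/6, 7/12)
2·[SWZ] = -1/4, 2·[NMZ] = -2/3
[SWZ]:[NMZ] = -1/4:-2/3 = 3/8

[SWZ]:[NMZ] = 3/8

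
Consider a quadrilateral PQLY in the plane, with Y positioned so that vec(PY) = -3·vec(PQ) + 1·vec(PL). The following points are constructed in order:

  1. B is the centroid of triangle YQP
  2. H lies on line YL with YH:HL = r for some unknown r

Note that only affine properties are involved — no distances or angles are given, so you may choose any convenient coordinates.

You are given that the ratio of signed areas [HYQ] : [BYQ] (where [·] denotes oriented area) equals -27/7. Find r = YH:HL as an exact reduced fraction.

r = 3/4

Choose coordinates P = (0, 0), Q = (1, 0), L = (0, 1), Y = (-3, 1).
1. B is the centroid of triangle YQP ⇒ B = (-2/3, 1/3)
2. With YH:HL = r, write λ = r/(r+1) so H = Y + λ·(L−Y); H is affine-linear in λ
Every point depending on H is an affine combination of H and λ-independent points, so each such coordinate is linear in λ; the λ² term in each signed area is a multiple of (L−Y)×(L−Y) = 0, so 2·[HYQ] and 2·[BYQ] are each linear in λ. Evaluating at λ=0 and λ=1:
  2·[HYQ] = 3·λ,   2·[BYQ] = -1/3
So [HYQ]:[BYQ] = (3·λ) / (-1/3). Setting this equal to -27/7:
  3·λ = -27/7·(-1/3)  ⇒  λ = 3/7
Then r = λ/(1−λ) = (3/7)/(4/7) = 3/4. Check: with r = 3/4, H = (-12/7, 1) and [HYQ]:[BYQ] = -27/7 as required.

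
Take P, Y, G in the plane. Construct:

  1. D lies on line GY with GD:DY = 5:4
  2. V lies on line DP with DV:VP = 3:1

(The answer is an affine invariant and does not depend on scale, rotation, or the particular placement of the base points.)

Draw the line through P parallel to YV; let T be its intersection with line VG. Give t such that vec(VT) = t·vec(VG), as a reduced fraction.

Work in coordinates with P = (0, 0), Y = (1, 0), G = (0, 1).
1. D lies on line GY with GD:DY = 5:4 ⇒ D = (5/9, 4/9)
2. V lies on line DP with DV:VP = 3:1 ⇒ V = (5/36, 1/9)
through P parallel to YV: direction (-31/36, 1/9); meets VG at T = (155/972, -5/243)
T = V + t·(G−V) with t = -4/27

t = -4/27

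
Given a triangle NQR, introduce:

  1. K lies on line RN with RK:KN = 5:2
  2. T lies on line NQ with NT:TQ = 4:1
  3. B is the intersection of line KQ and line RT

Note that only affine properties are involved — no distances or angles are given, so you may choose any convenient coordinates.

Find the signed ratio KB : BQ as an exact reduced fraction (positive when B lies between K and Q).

Work in coordinates with N = (0, 0), Q = (1, 0), R = (0, 1).
1. K lies on line RN with RK:KN = 5:2 ⇒ K = (0, 2/7)
2. T lies on line NQ with NT:TQ = 4:1 ⇒ T = (4/5, 0)
3. B is the intersection of line KQ and line RT ⇒ B = (20/27, 2/27)
B = K + t·(Q−K) with t = 20/27, so KB:BQ = t:(1−t) = 20/27:7/27

KB:BQ = 20/7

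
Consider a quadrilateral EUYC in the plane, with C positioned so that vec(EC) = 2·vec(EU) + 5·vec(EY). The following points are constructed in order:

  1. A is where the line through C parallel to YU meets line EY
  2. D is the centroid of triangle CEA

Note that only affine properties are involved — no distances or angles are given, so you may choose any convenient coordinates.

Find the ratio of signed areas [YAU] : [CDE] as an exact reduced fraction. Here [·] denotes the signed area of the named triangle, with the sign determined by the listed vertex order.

[YAU]:[CDE] = -9/7

Work in coordinates with E = (0, 0), U = (1, 0), Y = (0, 1), C = (2, 5).
1. A is where the line through C parallel to YU meets line EY ⇒ A = (0, 7)
2. D is the centroid of triangle CEA ⇒ D = (2/3, 4)
2·[YAU] = -6, 2·[CDE] = 14/3
[YAU]:[CDE] = -6:14/3 = -9/7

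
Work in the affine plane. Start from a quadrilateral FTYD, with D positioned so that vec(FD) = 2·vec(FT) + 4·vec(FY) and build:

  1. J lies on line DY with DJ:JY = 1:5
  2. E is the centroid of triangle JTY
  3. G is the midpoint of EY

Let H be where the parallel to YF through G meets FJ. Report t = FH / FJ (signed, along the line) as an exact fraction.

t = 4/15

Choose coordinates F = (0, 0), T = (1, 0), Y = (0, 1), D = (2, 4).
1. J lies on line DY with DJ:JY = 1:5 ⇒ J = (5/3, 7/2)
2. E is the centroid of triangle JTY ⇒ E = (8/9, 3/2)
3. G is the midpoint of EY ⇒ G = (4/9, 5/4)
through G parallel to YF: direction (0, -1); meets FJ at H = (4/9, 14/15)
H = F + t·(J−F) with t = 4/15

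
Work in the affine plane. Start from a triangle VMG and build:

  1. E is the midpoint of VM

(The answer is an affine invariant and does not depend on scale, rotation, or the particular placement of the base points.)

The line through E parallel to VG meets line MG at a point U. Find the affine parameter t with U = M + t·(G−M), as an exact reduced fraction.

Work in coordinates with V = (0, 0), M = (1, 0), G = (0, 1).
1. E is the midpoint of VM ⇒ E = (1/2, 0)
through E parallel to VG: direction (0, 1); meets MG at U = (1/2, 1/2)
U = M + t·(G−M) with t = 1/2

t = 1/2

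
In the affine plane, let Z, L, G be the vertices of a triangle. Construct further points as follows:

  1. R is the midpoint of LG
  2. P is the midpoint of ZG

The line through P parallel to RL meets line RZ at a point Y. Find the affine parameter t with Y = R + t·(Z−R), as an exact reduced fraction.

Work in coordinates with Z = (0, 0), L = (1, 0), G = (0, 1).
1. R is the midpoint of LG ⇒ R = (1/2, 1/2)
2. P is the midpoint of ZG ⇒ P = (0, 1/2)
through P parallel to RL: direction (1/2, -1/2); meets RZ at Y = (1/4, 1/4)
Y = R + t·(Z−R) with t = 1/2

t = 1/2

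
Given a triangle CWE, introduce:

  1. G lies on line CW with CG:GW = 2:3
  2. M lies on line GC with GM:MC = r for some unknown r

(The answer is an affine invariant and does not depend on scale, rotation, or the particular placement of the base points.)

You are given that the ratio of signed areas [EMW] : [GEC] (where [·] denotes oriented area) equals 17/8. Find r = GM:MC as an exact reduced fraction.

Choose coordinates C = (0, 0), W = (1, 0), E = (0, 1).
1. G lies on line CW with CG:GW = 2:3 ⇒ G = (2/5, 0)
2. With GM:MC = r, write λ = r/(r+1) so M = G + λ·(C−G); M is affine-linear in λ
Every point depending on M is an affine combination of M and λ-independent points, so each such coordinate is linear in λ; the λ² term in each signed area is a multiple of (C−G)×(C−G) = 0, so 2·[EMW] and 2·[GEC] are each linear in λ. Evaluating at λ=0 and λ=1:
  2·[EMW] = 2/5·λ + 3/5,   2·[GEC] = 2/5
So [EMW]:[GEC] = (2/5·λ + 3/5) / (2/5). Setting this equal to 17/8:
  2/5·λ + 3/5 = 17/8·(2/5)  ⇒  λ = 5/8
Then r = λ/(1−λ) = (5/8)/(3/8) = 5/3. Check: with r = 5/3, M = (3/20, 0) and [EMW]:[GEC] = 17/8 as required.

r = 5/3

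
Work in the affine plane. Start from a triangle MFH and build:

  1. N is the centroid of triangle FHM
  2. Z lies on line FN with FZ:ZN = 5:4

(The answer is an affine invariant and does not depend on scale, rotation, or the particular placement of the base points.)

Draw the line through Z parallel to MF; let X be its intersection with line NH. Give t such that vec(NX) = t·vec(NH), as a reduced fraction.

Set M = (0, 0), F = (1, 0), H = (0, 1); any affine frame gives the same invariant.
1. N is the centroid of triangle FHM ⇒ N = (1/3, 1/3)
2. Z lies on line FN with FZ:ZN = 5:4 ⇒ Z = (17/27, 5/27)
through Z parallel to MF: direction (1, 0); meets NH at X = (11/27, 5/27)
X = N + t·(H−N) with t = -2/9

t = -2/9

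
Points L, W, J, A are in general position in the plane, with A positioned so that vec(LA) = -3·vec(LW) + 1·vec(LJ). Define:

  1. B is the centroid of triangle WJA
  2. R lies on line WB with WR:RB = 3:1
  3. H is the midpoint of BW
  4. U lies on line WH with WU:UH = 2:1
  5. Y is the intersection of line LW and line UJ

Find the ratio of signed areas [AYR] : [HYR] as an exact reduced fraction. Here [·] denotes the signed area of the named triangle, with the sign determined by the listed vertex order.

[AYR]:[HYR] = -27/2

Set L = (0, 0), W = (1, 0), J = (0, 1), A = (-3, 1); any affine frame gives the same invariant.
1. B is the centroid of triangle WJA ⇒ B = (-2/3, 2/3)
2. R lies on line WB with WR:RB = 3:1 ⇒ R = (-1/4, 1/2)
3. H is the midpoint of BW ⇒ H = (1/6, 1/3)
4. U lies on line WH with WU:UH = 2:1 ⇒ U = (4/9, 2/9)
5. Y is the intersection of line LW and line UJ ⇒ Y = (4/7, 0)
2·[AYR] = 27/28, 2·[HYR] = -1/14
[AYR]:[HYR] = 27/28:-1/14 = -27/2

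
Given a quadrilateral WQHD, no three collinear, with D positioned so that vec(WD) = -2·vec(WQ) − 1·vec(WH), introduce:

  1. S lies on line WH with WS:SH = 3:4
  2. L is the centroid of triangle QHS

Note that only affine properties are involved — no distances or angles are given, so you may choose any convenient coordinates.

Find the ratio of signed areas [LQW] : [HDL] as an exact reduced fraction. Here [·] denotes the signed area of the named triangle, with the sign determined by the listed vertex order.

Work in coordinates with W = (0, 0), Q = (1, 0), H = (0, 1), D = (-2, -1).
1. S lies on line WH with WS:SH = 3:4 ⇒ S = (0, 3/7)
2. L is the centroid of triangle QHS ⇒ L = (1/3, 10/21)
2·[LQW] = -10/21, 2·[HDL] = 12/7
[LQW]:[HDL] = -10/21:12/7 = -5/18

[LQW]:[HDL] = -5/18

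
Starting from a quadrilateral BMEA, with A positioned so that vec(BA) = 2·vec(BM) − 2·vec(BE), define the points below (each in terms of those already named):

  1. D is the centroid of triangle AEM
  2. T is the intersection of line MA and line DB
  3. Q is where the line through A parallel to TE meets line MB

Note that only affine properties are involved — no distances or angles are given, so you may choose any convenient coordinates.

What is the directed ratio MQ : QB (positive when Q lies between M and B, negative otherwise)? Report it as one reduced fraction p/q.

MQ:QB = 5/2

Choose coordinates B = (0, 0), M = (1, 0), E = (0, 1), A = (2, -2).
1. D is the centroid of triangle AEM ⇒ D = (1, -1/3)
2. T is the intersection of line MA and line DB ⇒ T = (6/5, -2/5)
3. Q is where the line through A parallel to TE meets line MB ⇒ Q = (2/7, 0)
Q = M + t·(B−M) with t = 5/7, so MQ:QB = t:(1−t) = 5/7:2/7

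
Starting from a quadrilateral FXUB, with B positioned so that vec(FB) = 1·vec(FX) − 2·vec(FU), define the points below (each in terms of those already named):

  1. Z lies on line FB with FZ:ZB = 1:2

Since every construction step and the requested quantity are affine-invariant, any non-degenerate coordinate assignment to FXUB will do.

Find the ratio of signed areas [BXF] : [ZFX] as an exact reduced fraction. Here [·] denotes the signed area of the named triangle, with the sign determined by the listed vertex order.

[BXF]:[ZFX] = -3

Work in coordinates with F = (0, 0), X = (1, 0), U = (0, 1), B = (1, -2).
1. Z lies on line FB with FZ:ZB = 1:2 ⇒ Z = (1/3, -2/3)
2·[BXF] = 2, 2·[ZFX] = -2/3
[BXF]:[ZFX] = 2:-2/3 = -3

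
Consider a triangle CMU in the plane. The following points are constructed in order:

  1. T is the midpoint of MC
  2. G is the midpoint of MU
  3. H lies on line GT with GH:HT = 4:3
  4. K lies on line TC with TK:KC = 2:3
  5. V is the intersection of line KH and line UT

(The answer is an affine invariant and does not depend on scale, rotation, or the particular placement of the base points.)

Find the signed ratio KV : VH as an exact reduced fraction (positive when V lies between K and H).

KV:VH = 28/15

Work in coordinates with C = (0, 0), M = (1, 0), U = (0, 1).
1. T is the midpoint of MC ⇒ T = (1/2, 0)
2. G is the midpoint of MU ⇒ G = (1/2, 1/2)
3. H lies on line GT with GH:HT = 4:3 ⇒ H = (1/2, 3/14)
4. K lies on line TC with TK:KC = 2:3 ⇒ K = (3/10, 0)
5. V is the intersection of line KH and line UT ⇒ V = (37/86, 6/43)
V = K + t·(H−K) with t = 28/43, so KV:VH = t:(1−t) = 28/43:15/43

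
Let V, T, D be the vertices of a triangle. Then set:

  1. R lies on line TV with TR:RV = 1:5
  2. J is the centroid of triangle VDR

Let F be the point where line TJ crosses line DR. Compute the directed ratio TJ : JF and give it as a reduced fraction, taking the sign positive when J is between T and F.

Choose coordinates V = (0, 0), T = (1, 0), D = (0, 1).
1. R lies on line TV with TR:RV = 1:5 ⇒ R = (5/6, 0)
2. J is the centroid of triangle VDR ⇒ J = (5/18, 1/3)
line TJ meets DR at F = (35/48, 1/8)
J = T + t·(F−T) with t = 8/3, so TJ:JF = 8/3:-5/3

TJ:JF = -8/5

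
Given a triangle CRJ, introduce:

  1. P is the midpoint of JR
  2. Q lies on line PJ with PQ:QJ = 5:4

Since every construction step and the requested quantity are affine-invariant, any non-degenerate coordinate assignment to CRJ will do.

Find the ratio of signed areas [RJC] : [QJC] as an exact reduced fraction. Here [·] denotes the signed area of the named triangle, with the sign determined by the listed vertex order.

[RJC]:[QJC] = 9/2

Work in coordinates with C = (0, 0), R = (1, 0), J = (0, 1).
1. P is the midpoint of JR ⇒ P = (1/2, 1/2)
2. Q lies on line PJ with PQ:QJ = 5:4 ⇒ Q = (2/9, 7/9)
2·[RJC] = 1, 2·[QJC] = 2/9
[RJC]:[QJC] = 1:2/9 = 9/2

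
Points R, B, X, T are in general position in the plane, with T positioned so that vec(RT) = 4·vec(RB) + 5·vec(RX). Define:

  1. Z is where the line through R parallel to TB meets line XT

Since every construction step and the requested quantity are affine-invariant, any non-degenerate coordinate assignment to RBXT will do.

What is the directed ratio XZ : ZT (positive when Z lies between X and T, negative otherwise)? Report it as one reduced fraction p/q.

XZ:ZT = 3/5

Assign R = (0, 0), B = (1, 0), X = (0, 1), T = (4, 5) — the answer is frame-independent, so this choice is without loss of generality.
1. Z is where the line through R parallel to TB meets line XT ⇒ Z = (3/2, 5/2)
Z = X + t·(T−X) with t = 3/8, so XZ:ZT = t:(1−t) = 3/8:5/8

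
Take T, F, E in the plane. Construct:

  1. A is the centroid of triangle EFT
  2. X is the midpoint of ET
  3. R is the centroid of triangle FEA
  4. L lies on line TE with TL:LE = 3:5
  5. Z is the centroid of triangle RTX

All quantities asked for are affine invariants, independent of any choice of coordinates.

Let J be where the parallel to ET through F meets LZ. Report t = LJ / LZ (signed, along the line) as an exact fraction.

t = 27/4

Choose coordinates T = (0, 0), F = (1, 0), E = (0, 1).
1. A is the centroid of triangle EFT ⇒ A = (1/3, 1/3)
2. X is the midpoint of ET ⇒ X = (0, 1/2)
3. R is the centroid of triangle FEA ⇒ R = (4/9, 4/9)
4. L lies on line TE with TL:LE = 3:5 ⇒ L = (0, 3/8)
5. Z is the centroid of triangle RTX ⇒ Z = (4/27, 17/54)
through F parallel to ET: direction (0, -1); meets LZ at J = (1, -1/32)
J = L + t·(Z−L) with t = 27/4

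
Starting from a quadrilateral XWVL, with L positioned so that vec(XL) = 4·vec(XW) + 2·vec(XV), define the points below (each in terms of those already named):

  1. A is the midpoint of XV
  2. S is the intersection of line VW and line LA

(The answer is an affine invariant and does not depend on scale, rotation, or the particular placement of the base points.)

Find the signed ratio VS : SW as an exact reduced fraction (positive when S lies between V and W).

VS:SW = 4/7

Assign X = (0, 0), W = (1, 0), V = (0, 1), L = (4, 2) — the answer is frame-independent, so this choice is without loss of generality.
1. A is the midpoint of XV ⇒ A = (0, 1/2)
2. S is the intersection of line VW and line LA ⇒ S = (4/11, 7/11)
S = V + t·(W−V) with t = 4/11, so VS:SW = t:(1−t) = 4/11:7/11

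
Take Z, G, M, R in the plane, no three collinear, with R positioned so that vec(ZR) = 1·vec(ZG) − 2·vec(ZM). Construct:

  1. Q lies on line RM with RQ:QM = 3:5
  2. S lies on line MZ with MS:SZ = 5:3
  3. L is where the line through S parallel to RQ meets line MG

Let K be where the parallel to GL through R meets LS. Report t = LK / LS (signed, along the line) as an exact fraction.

t = 16/5

Set Z = (0, 0), G = (1, 0), M = (0, 1), R = (1, -2); any affine frame gives the same invariant.
1. Q lies on line RM with RQ:QM = 3:5 ⇒ Q = (5/8, -7/8)
2. S lies on line MZ with MS:SZ = 5:3 ⇒ S = (0, 3/8)
3. L is where the line through S parallel to RQ meets line MG ⇒ L = (-5/16, 21/16)
through R parallel to GL: direction (-21/16, 21/16); meets LS at K = (11/16, -27/16)
K = L + t·(S−L) with t = 16/5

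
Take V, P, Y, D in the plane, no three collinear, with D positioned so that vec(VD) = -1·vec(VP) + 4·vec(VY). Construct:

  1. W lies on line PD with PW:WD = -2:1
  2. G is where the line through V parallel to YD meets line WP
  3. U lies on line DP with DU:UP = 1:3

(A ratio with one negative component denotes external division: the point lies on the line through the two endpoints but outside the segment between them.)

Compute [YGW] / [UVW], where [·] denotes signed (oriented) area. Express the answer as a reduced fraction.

Choose coordinates V = (0, 0), P = (1, 0), Y = (0, 1), D = (-1, 4).
1. W lies on line PD with PW:WD = -2:1 ⇒ W = (-3, 8)
2. G is where the line through V parallel to YD meets line WP ⇒ G = (-2, 6)
3. U lies on line DP with DU:UP = 1:3 ⇒ U = (-1/2, 3)
2·[YGW] = 1, 2·[UVW] = -5
[YGW]:[UVW] = 1:-5 = -1/5

[YGW]:[UVW] = -1/5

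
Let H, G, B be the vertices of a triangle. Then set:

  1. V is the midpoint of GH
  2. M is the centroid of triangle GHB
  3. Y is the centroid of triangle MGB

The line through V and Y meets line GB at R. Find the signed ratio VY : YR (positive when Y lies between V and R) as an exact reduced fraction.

VY:YR = 7/2

Choose coordinates H = (0, 0), G = (1, 0), B = (0, 1).
1. V is the midpoint of GH ⇒ V = (1/2, 0)
2. M is the centroid of triangle GHB ⇒ M = (1/3, 1/3)
3. Y is the centroid of triangle MGB ⇒ Y = (4/9, 4/9)
line VY meets GB at R = (3/7, 4/7)
Y = V + t·(R−V) with t = 7/9, so VY:YR = 7/9:2/9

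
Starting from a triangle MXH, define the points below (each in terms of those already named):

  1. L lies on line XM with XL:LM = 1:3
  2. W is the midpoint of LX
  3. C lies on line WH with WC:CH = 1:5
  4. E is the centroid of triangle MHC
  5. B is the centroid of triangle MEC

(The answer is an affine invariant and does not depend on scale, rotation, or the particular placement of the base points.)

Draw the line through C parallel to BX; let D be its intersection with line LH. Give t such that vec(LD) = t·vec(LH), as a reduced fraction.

Assign M = (0, 0), X = (1, 0), H = (0, 1) — the answer is frame-independent, so this choice is without loss of generality.
1. L lies on line XM with XL:LM = 1:3 ⇒ L = (3/4, 0)
2. W is the midpoint of LX ⇒ W = (7/8, 0)
3. C lies on line WH with WC:CH = 1:5 ⇒ C = (35/48, 1/6)
4. E is the centroid of triangle MHC ⇒ E = (35/144, 7/18)
5. B is the centroid of triangle MEC ⇒ B = (35/108, 5/27)
through C parallel to BX: direction (73/108, -5/27); meets LH at D = (555/928, 47/232)
D = L + t·(H−L) with t = 47/232

t = 47/232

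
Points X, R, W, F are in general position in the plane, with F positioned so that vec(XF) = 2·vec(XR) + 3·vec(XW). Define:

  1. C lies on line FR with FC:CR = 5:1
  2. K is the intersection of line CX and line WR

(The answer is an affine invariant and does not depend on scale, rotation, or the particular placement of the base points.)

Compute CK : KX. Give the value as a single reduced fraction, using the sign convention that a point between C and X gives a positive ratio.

Work in coordinates with X = (0, 0), R = (1, 0), W = (0, 1), F = (2, 3).
1. C lies on line FR with FC:CR = 5:1 ⇒ C = (7/6, 1/2)
2. K is the intersection of line CX and line WR ⇒ K = (7/10, 3/10)
K = C + t·(X−C) with t = 2/5, so CK:KX = t:(1−t) = 2/5:3/5

CK:KX = 2/3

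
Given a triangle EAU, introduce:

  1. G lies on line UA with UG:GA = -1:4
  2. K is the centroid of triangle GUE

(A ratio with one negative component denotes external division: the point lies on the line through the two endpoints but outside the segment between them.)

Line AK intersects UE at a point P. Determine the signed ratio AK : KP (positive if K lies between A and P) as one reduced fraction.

AK:KP = -10

Assign E = (0, 0), A = (1, 0), U = (0, 1) — the answer is frame-independent, so this choice is without loss of generality.
1. G lies on line UA with UG:GA = -1:4 ⇒ G = (-1/3, 4/3)
2. K is the centroid of triangle GUE ⇒ K = (-1/9, 7/9)
line AK meets UE at P = (0, 7/10)
K = A + t·(P−A) with t = 10/9, so AK:KP = 10/9:-1/9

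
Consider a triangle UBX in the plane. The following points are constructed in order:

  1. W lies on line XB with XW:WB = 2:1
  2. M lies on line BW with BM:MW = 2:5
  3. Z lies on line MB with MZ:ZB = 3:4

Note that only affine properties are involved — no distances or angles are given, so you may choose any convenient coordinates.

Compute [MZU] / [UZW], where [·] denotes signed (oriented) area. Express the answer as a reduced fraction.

[MZU]:[UZW] = -6/41

Set U = (0, 0), B = (1, 0), X = (0, 1); any affine frame gives the same invariant.
1. W lies on line XB with XW:WB = 2:1 ⇒ W = (2/3, 1/3)
2. M lies on line BW with BM:MW = 2:5 ⇒ M = (19/21, 2/21)
3. Z lies on line MB with MZ:ZB = 3:4 ⇒ Z = (139/147, 8/147)
2·[MZU] = -2/49, 2·[UZW] = 41/147
[MZU]:[UZW] = -2/49:41/147 = -6/41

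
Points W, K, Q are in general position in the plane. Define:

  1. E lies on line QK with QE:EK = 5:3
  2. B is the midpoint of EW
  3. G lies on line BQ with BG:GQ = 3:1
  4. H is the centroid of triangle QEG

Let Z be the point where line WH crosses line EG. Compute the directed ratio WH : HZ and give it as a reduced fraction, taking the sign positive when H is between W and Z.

WH:HZ = -19

Set W = (0, 0), K = (1, 0), Q = (0, 1); any affine frame gives the same invariant.
1. E lies on line QK with QE:EK = 5:3 ⇒ E = (5/8, 3/8)
2. B is the midpoint of EW ⇒ B = (5/16, 3/16)
3. G lies on line BQ with BG:GQ = 3:1 ⇒ G = (5/64, 51/64)
4. H is the centroid of triangle QEG ⇒ H = (15/64, 139/192)
line WH meets EG at Z = (135/608, 417/608)
H = W + t·(Z−W) with t = 19/18, so WH:HZ = 19/18:-1/18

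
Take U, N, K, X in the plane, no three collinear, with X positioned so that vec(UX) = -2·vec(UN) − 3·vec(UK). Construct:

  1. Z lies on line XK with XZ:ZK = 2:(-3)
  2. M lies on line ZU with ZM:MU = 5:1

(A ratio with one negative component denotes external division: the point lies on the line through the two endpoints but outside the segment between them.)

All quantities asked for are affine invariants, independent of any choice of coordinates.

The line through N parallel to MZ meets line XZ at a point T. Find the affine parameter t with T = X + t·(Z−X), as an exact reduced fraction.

t = 15/4

Work in coordinates with U = (0, 0), N = (1, 0), K = (0, 1), X = (-2, -3).
1. Z lies on line XK with XZ:ZK = 2:(-3) ⇒ Z = (-6, -11)
2. M lies on line ZU with ZM:MU = 5:1 ⇒ M = (-1, -11/6)
through N parallel to MZ: direction (-5, -55/6); meets XZ at T = (-17, -33)
T = X + t·(Z−X) with t = 15/4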